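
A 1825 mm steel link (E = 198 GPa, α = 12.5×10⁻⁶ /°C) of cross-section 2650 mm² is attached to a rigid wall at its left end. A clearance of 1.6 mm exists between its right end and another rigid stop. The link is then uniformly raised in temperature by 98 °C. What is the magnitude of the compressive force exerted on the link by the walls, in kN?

Free thermal elongation = αΔT L = 12.5×10⁻⁶ × 98 × 1825 = 2.236 mm.
This exceeds the 1.6 mm gap, so the wall pushes back. The portion of expansion that must be recovered elastically is δ_free − gap = 2.236 − 1.6 = 0.6356 mm.
So σ = E(δ_free − g)/L = 198×10³ × 0.6356/1825 = 68.96 MPa.
Force on the wall = σA = 68.96 × 2650 mm² = 182.7 kN.

P ≈ 183 kN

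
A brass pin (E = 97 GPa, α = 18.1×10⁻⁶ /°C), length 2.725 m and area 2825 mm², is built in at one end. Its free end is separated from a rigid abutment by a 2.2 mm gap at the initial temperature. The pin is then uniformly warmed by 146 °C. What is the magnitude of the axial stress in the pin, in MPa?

σ ≈ 178 MPa (compressive)

If the wall were absent the pin would grow by αΔT L = 18.1×10⁻⁶ × 146 × 2725 = 7.201 mm.
After closing the 2.2 mm clearance, 7.201 − 2.2 = 5.001 mm of expansion remains to be suppressed by the wall.
Compatibility: PL/(AE) = 5.001 mm, so σ = P/A = E × (5.001/2725) = 178 MPa.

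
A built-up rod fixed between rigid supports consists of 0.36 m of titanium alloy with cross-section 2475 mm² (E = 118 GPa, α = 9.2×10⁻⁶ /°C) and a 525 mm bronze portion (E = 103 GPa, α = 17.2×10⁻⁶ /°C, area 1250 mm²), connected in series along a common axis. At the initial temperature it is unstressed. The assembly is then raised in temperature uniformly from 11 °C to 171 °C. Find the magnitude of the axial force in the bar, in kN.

P ≈ 372 kN (compressive)

If the supports were absent, the total length change would be Σ αᵢΔT Lᵢ = 9.2×10⁻⁶×160×360 + 17.2×10⁻⁶×160×525 = 1.975 mm.
The walls prevent any net length change, so an axial force P (same in every segment) develops. Compatibility: P · Σ Lᵢ/(AᵢEᵢ) = δ_free.
The series flexibility is Σ Lᵢ/(AᵢEᵢ) = 360/(2475×118×10³) + 525/(1250×103×10³) = 5.31×10⁻⁶ mm/N.
Hence P = δ_free / Σ(L/AE) = 1.975/5.31×10⁻⁶ = 371.9 kN (compressive).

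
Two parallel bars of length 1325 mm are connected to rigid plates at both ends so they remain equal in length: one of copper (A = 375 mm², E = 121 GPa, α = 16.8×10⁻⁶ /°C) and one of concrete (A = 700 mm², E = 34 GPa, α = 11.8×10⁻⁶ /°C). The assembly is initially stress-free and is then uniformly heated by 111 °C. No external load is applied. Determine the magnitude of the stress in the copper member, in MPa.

Both members must finish at the same length. With the larger α, the copper tends to over-expand; the plates restrain it, putting the copper in compression and the concrete in tension. With no external load the two internal forces are equal and opposite, magnitude P.
Compatibility of the two members (thermal + elastic change equal): (α₁ − α₂)ΔT = P·[1/(A₁E₁) + 1/(A₂E₂)].
|α₁ − α₂|·ΔT = 5×10⁻⁶ × 111 = 0.000555.
1/(A₁E₁) + 1/(A₂E₂) = 1/(375×121×10³) + 1/(700×34×10³) = 6.406×10⁻⁸ N⁻¹.
P = 0.000555 / 6.406×10⁻⁸ = 8664 N = 8.664 kN.
σ_{copper} = P/A₁ = 8664/375 = 23.11 MPa, compressive.

σ ≈ 23.1 MPa (compressive)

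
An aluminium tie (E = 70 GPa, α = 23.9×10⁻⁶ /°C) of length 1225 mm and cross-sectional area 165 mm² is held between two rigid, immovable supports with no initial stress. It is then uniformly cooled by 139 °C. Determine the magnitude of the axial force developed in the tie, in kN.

With zero net strain, σ = E·αΔT = 70 GPa × 23.9×10⁻⁶ × 139 = 232.5 MPa.
Axial force P = σA = 232.5 × 165 = 38370 N = 38.37 kN, tensile.

P ≈ 38.4 kN (tensile)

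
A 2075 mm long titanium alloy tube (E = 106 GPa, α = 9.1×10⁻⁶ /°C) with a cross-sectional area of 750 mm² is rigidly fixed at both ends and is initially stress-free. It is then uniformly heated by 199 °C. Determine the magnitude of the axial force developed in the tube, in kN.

Full restraint means ε = 0, so the stress is σ = EαΔT = 106×10³ × 9.1×10⁻⁶ × 199 = 192 MPa.
Axial force P = σA = 192 × 750 = 144000 N = 144 kN, compressive.

P ≈ 144 kN (compressive)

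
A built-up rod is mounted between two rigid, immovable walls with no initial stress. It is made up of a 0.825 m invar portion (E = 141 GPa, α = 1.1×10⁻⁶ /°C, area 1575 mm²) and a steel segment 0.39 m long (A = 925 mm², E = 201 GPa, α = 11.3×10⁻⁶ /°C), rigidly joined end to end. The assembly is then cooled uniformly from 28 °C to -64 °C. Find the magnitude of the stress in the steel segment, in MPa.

If the supports were absent, the total length change would be Σ αᵢΔT Lᵢ = 1.1×10⁻⁶×92×825 + 11.3×10⁻⁶×92×390 = 0.4889 mm.
The walls prevent any net length change, so an axial force P (same in every segment) develops. Compatibility: P · Σ Lᵢ/(AᵢEᵢ) = δ_free.
Σ Lᵢ/(AᵢEᵢ) = 825/(1575×141×10³) + 390/(925×201×10³) = 5.813×10⁻⁶ mm/N.
So P = 0.4889 / 5.813×10⁻⁶ = 84.12 kN, tensile.
σ_{steel} = P / A = 84120 / 925 = 90.94 MPa.

σ ≈ 90.9 MPa (tensile)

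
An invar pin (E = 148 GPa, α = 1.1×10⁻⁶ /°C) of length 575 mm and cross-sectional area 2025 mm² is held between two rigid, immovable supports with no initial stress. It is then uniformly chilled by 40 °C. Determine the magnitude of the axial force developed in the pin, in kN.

P ≈ 13.2 kN (tensile)

The ends cannot move, so σ = EαΔT = 148×10³ × 1.1×10⁻⁶ × 40 = 6.512 MPa.
Then P = σA = 6.512 × 2025 mm² = 13.19 kN, tensile.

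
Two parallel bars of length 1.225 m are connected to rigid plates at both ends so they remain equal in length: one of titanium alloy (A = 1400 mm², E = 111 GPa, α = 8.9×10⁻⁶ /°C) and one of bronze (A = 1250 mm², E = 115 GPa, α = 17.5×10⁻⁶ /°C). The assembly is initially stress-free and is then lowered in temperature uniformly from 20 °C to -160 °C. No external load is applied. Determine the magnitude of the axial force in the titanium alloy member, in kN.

P ≈ 116 kN (compressive in the titanium alloy)

The bronze has the larger α, so on cooling it would change length more than the titanium alloy if both were free. The rigid plates force a common final length, so the bronze is put into tension and the titanium alloy into compression, with equal and opposite forces P (no external load).
Setting the final lengths equal and cancelling L: (α₁ − α₂)ΔT = P/(A₁E₁) + P/(A₂E₂).
|α₁ − α₂|·ΔT = 8.6×10⁻⁶ × 180 = 0.001548.
1/(A₁E₁) + 1/(A₂E₂) = 1/(1400×111×10³) + 1/(1250×115×10³) = 1.339×10⁻⁸ N⁻¹.
P = 0.001548 / 1.339×10⁻⁸ = 115600 N = 115.6 kN.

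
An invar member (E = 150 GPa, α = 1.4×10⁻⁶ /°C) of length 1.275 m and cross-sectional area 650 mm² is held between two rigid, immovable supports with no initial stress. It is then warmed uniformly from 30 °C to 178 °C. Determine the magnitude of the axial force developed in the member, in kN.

P ≈ 20.2 kN (compressive)

The ends cannot move, so σ = EαΔT = 150×10³ × 1.4×10⁻⁶ × 148 = 31.08 MPa.
Axial force P = σA = 31.08 × 650 = 20200 N = 20.2 kN, compressive.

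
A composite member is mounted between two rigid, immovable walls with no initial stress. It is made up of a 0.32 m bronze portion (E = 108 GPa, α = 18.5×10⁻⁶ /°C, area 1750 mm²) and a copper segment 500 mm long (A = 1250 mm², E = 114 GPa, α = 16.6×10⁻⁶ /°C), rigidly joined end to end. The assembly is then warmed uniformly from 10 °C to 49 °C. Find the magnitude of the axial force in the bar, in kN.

If the supports were absent, the total length change would be Σ αᵢΔT Lᵢ = 18.5×10⁻⁶×39×320 + 16.6×10⁻⁶×39×500 = 0.5546 mm.
Since the ends are fixed, an axial force P builds up, equal in every segment, with P · Σ Lᵢ/(AᵢEᵢ) = δ_free.
Σ Lᵢ/(AᵢEᵢ) = 320/(1750×108×10³) + 500/(1250×114×10³) = 5.202×10⁻⁶ mm/N.
P = 0.5546 / 5.202×10⁻⁶ = 106600 N = 106.6 kN, compressive.

P ≈ 107 kN (compressive)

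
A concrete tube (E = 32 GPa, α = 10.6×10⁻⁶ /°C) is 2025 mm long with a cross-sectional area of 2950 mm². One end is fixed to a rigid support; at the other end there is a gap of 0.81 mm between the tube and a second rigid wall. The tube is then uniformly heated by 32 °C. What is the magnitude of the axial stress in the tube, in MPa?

σ ≈ 0 MPa

Free thermal elongation = αΔT L = 10.6×10⁻⁶ × 32 × 2025 = 0.6869 mm.
This is smaller than the 0.81 mm clearance, so the tube expands freely without reaching the stop — the stress is zero.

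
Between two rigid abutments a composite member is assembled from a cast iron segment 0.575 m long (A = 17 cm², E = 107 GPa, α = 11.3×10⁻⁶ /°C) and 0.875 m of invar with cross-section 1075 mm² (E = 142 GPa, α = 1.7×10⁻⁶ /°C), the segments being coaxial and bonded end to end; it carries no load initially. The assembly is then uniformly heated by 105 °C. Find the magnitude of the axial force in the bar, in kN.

P ≈ 94.3 kN (compressive)

If the supports were absent, the total length change would be Σ αᵢΔT Lᵢ = 11.3×10⁻⁶×105×575 + 1.7×10⁻⁶×105×875 = 0.8384 mm.
The walls prevent any net length change, so an axial force P (same in every segment) develops. Compatibility: P · Σ Lᵢ/(AᵢEᵢ) = δ_free.
Σ Lᵢ/(AᵢEᵢ) = 575/(1700×107×10³) + 875/(1075×142×10³) = 8.893×10⁻⁶ mm/N.
P = 0.8384 / 8.893×10⁻⁶ = 94280 N = 94.28 kN, compressive.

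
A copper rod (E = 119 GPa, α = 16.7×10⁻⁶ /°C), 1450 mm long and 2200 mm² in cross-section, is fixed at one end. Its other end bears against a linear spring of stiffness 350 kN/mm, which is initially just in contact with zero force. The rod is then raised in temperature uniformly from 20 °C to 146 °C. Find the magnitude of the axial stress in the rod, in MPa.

Free thermal expansion: δ_free = αΔT L = 16.7×10⁻⁶ × 126 × 1450 = 3.051 mm.
Let P be the compressive force at the spring. The rod shortens elastically by PL/(AE) and the spring compresses by P/k; together these equal δ_free.
P [ L/(AE) + 1/k ] = δ_free → P [ 1450/(2200×119×10³) + 1/(350×10³) ] = 3.051.
P = 3.051 / 8.396×10⁻⁶ = 363400 N.
σ = P/A = 363400/2200 = 165.2 MPa.

σ ≈ 165 MPa (compressive)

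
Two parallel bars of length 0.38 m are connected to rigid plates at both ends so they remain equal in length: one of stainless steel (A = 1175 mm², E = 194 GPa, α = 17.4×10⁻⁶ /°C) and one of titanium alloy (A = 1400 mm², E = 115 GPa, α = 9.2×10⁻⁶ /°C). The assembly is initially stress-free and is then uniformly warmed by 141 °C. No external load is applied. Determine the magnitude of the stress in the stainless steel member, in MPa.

Equilibrium of a rigid end plate with no external load gives equal and opposite internal forces ±P in the two members. Since α_{stainless steel} > α_{titanium alloy}, heating drives the stainless steel into compression and the titanium alloy into tension.
Equating the net (thermal + elastic) strains gives |α₁ − α₂|·ΔT = P·[1/(A₁E₁) + 1/(A₂E₂)].
|α₁ − α₂|·ΔT = 8.2×10⁻⁶ × 141 = 0.001156.
1/(A₁E₁) + 1/(A₂E₂) = 1/(1175×194×10³) + 1/(1400×115×10³) = 1.06×10⁻⁸ N⁻¹.
So P = 0.001156 / 1.06×10⁻⁸ = 109.1 kN.
σ_{stainless steel} = P/A₁ = 109100/1175 = 92.85 MPa, compressive.

σ ≈ 92.8 MPa (compressive)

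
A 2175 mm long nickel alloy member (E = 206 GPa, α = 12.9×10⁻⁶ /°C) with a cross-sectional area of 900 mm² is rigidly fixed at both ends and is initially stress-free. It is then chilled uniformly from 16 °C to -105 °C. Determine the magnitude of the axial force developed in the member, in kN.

P ≈ 289 kN (tensile)

The ends cannot move, so σ = EαΔT = 206×10³ × 12.9×10⁻⁶ × 121 = 321.5 MPa.
Then P = σA = 321.5 × 900 mm² = 289.4 kN, tensile.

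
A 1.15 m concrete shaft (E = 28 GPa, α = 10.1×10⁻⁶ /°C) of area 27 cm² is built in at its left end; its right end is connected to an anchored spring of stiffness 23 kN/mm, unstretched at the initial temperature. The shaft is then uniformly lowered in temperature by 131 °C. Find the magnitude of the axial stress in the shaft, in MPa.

σ ≈ 9.6 MPa (tensile)

If the spring were absent the shaft would shorten by αΔT L = 10.1×10⁻⁶ × 131 × 1150 = 1.522 mm.
Let P be the tensile force in the spring. The shaft extends elastically by PL/(AE) and the spring stretches by P/k; together these equal δ_free.
So P = δ_free / [L/(AE) + 1/k] = 1.522 / [ 1150/(2700×28×10³) + 1/(23×10³) ].
P = 1.522 / 5.869×10⁻⁵ = 25930 N.
σ = P/A = 25930/2700 = 9.602 MPa.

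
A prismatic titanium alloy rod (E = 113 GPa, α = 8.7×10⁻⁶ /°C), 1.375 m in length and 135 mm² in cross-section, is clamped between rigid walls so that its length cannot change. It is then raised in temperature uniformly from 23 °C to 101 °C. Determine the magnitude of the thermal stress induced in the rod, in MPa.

σ ≈ 76.7 MPa (compressive)

Because both ends are immovable the net strain is zero, and the suppressed thermal strain is αΔT = 8.7×10⁻⁶ × 78 = 678.6×10⁻⁶.
σ = EαΔT = 113×10³ × 8.7×10⁻⁶ × 78 = 76.68 MPa (compressive; the rod is trying to expand).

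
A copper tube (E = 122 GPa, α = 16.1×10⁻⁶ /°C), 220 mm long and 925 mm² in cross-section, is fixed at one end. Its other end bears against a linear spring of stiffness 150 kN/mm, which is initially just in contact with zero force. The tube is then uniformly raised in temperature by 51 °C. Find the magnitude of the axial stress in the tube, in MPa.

Free thermal expansion: δ_free = αΔT L = 16.1×10⁻⁶ × 51 × 220 = 0.1806 mm.
With a force P in the spring, the elastic change of the tube is PL/(AE) and that of the spring is P/k; compatibility requires their sum to equal δ_free.
P [ L/(AE) + 1/k ] = δ_free → P [ 220/(925×122×10³) + 1/(150×10³) ] = 0.1806.
P = 0.1806 / 8.616×10⁻⁶ = 20970 N.
σ = P/A = 20970/925 = 22.67 MPa.

σ ≈ 22.7 MPa (compressive)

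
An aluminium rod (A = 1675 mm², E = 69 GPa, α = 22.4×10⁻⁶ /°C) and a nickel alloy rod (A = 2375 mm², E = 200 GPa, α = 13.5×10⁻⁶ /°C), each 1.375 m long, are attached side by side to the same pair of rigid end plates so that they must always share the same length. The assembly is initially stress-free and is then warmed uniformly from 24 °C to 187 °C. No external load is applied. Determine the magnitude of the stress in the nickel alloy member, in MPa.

σ ≈ 56.8 MPa (tensile)

The aluminium has the larger α, so on heating it would change length more than the nickel alloy if both were free. The rigid plates force a common final length, so the aluminium is put into compression and the nickel alloy into tension, with equal and opposite forces P (no external load).
Equating the net (thermal + elastic) strains gives |α₁ − α₂|·ΔT = P·[1/(A₁E₁) + 1/(A₂E₂)].
|α₁ − α₂|·ΔT = 8.9×10⁻⁶ × 163 = 0.001451.
1/(A₁E₁) + 1/(A₂E₂) = 1/(1675×69×10³) + 1/(2375×200×10³) = 1.076×10⁻⁸ N⁻¹.
So P = 0.001451 / 1.076×10⁻⁸ = 134.9 kN.
σ_{nickel alloy} = P/A₂ = 134900/2375 = 56.78 MPa, tensile.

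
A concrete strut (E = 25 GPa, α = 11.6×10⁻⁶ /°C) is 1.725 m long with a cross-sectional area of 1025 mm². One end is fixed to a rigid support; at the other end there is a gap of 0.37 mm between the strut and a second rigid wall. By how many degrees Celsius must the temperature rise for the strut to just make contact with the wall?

ΔT ≈ 18.5 °C

The gap closes when αΔT L = 0.37 mm, since the strut is still unstressed at that instant.
So ΔT = g/(αL) = 0.37/(11.6×10⁻⁶ × 1725) = 18.49 °C.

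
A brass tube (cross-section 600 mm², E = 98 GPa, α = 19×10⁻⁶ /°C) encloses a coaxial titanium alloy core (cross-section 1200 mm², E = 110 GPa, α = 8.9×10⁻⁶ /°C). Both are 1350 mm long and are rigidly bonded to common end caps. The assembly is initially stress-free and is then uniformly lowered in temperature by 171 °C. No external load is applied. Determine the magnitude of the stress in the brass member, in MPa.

σ ≈ 117 MPa (tensile)

Both members must finish at the same length. With the larger α, the brass tends to over-contract; the plates restrain it, putting the brass in tension and the titanium alloy in compression. With no external load the two internal forces are equal and opposite, magnitude P.
Equating the net (thermal + elastic) strains gives |α₁ − α₂|·ΔT = P·[1/(A₁E₁) + 1/(A₂E₂)].
|α₁ − α₂|·ΔT = 10.1×10⁻⁶ × 171 = 0.001727.
1/(A₁E₁) + 1/(A₂E₂) = 1/(600×98×10³) + 1/(1200×110×10³) = 2.458×10⁻⁸ N⁻¹.
So P = 0.001727 / 2.458×10⁻⁸ = 70.26 kN.
σ_{brass} = P/A₁ = 70260/600 = 117.1 MPa, tensile.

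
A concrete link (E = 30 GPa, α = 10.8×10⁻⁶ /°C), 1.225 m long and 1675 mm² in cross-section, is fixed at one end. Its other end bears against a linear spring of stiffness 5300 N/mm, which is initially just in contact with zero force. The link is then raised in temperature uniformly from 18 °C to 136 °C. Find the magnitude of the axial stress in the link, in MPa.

Free thermal expansion: δ_free = αΔT L = 10.8×10⁻⁶ × 118 × 1225 = 1.561 mm.
With a force P in the spring, the elastic change of the link is PL/(AE) and that of the spring is P/k; compatibility requires their sum to equal δ_free.
P [ L/(AE) + 1/k ] = δ_free → P [ 1225/(1675×30×10³) + 1/(5300) ] = 1.561.
P = 1.561 / 0.0002131 = 7327 N.
σ = P/A = 7327/1675 = 4.375 MPa.

σ ≈ 4.37 MPa (compressive)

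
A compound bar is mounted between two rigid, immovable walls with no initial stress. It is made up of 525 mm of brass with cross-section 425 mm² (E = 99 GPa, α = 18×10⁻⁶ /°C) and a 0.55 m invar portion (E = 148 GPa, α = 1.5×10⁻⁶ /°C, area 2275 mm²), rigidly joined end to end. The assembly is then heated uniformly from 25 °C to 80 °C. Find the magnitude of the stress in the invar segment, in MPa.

σ ≈ 17.6 MPa (compressive)

Free thermal expansion of the whole bar: Σ αᵢΔT Lᵢ = 18×10⁻⁶×55×525 + 1.5×10⁻⁶×55×550 = 0.5651 mm.
The walls prevent any net length change, so an axial force P (same in every segment) develops. Compatibility: P · Σ Lᵢ/(AᵢEᵢ) = δ_free.
The series flexibility is Σ Lᵢ/(AᵢEᵢ) = 525/(425×99×10³) + 550/(2275×148×10³) = 1.411×10⁻⁵ mm/N.
Hence P = δ_free / Σ(L/AE) = 0.5651/1.411×10⁻⁵ = 40.05 kN (compressive).
σ_{invar} = P / A = 40050 / 2275 = 17.6 MPa.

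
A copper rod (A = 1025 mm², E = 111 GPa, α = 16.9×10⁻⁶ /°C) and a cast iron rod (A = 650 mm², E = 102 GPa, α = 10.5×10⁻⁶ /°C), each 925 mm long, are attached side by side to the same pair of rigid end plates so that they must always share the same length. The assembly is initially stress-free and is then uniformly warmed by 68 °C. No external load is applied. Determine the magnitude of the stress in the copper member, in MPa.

σ ≈ 17.8 MPa (compressive)

Both members must finish at the same length. With the larger α, the copper tends to over-expand; the plates restrain it, putting the copper in compression and the cast iron in tension. With no external load the two internal forces are equal and opposite, magnitude P.
Equating the net (thermal + elastic) strains gives |α₁ − α₂|·ΔT = P·[1/(A₁E₁) + 1/(A₂E₂)].
|α₁ − α₂|·ΔT = 6.4×10⁻⁶ × 68 = 0.0004352.
1/(A₁E₁) + 1/(A₂E₂) = 1/(1025×111×10³) + 1/(650×102×10³) = 2.387×10⁻⁸ N⁻¹.
So P = 0.0004352 / 2.387×10⁻⁸ = 18.23 kN.
σ_{copper} = P/A₁ = 18230/1025 = 17.79 MPa, compressive.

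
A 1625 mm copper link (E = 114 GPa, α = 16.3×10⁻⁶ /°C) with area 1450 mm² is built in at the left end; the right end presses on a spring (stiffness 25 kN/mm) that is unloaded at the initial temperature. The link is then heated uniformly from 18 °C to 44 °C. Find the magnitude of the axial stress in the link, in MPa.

σ ≈ 9.53 MPa (compressive)

The unrestrained thermal change is αΔT L = 16.3×10⁻⁶ × 26 × 1625 = 0.6887 mm.
With a force P in the spring, the elastic change of the link is PL/(AE) and that of the spring is P/k; compatibility requires their sum to equal δ_free.
So P = δ_free / [L/(AE) + 1/k] = 0.6887 / [ 1625/(1450×114×10³) + 1/(25×10³) ].
P = 0.6887 / 4.983×10⁻⁵ = 13820 N.
σ = P/A = 13820/1450 = 9.531 MPa.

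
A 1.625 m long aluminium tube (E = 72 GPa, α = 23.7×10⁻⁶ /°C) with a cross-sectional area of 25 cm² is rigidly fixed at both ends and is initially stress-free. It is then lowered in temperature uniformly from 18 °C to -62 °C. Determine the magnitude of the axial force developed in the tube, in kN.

P ≈ 341 kN (tensile)

Full restraint means ε = 0, so the stress is σ = EαΔT = 72×10³ × 23.7×10⁻⁶ × 80 = 136.5 MPa.
P = AEαΔT = 2500 × 72×10³ × 23.7×10⁻⁶ × 80 = 341.3 kN (tensile).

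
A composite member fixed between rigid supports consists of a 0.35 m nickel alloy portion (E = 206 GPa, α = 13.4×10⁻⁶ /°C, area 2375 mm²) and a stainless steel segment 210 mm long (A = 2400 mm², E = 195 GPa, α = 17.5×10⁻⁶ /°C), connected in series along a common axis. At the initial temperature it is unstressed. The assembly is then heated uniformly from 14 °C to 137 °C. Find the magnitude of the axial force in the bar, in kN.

P ≈ 884 kN (compressive)

If the supports were absent, the total length change would be Σ αᵢΔT Lᵢ = 13.4×10⁻⁶×123×350 + 17.5×10⁻⁶×123×210 = 1.029 mm.
The rigid supports impose zero overall length change; the single axial force P common to all segments must satisfy P Σ Lᵢ/(AᵢEᵢ) = δ_free.
Σ Lᵢ/(AᵢEᵢ) = 350/(2375×206×10³) + 210/(2400×195×10³) = 1.164×10⁻⁶ mm/N.
P = 1.029 / 1.164×10⁻⁶ = 883900 N = 883.9 kN, compressive.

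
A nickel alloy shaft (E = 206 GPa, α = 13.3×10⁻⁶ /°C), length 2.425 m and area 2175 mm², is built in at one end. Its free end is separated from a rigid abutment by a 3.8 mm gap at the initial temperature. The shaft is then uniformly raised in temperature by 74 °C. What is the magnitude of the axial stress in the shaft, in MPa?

σ ≈ 0 MPa

Free thermal elongation = αΔT L = 13.3×10⁻⁶ × 74 × 2425 = 2.387 mm.
This is smaller than the 3.8 mm clearance, so the shaft expands freely without reaching the stop — the stress is zero.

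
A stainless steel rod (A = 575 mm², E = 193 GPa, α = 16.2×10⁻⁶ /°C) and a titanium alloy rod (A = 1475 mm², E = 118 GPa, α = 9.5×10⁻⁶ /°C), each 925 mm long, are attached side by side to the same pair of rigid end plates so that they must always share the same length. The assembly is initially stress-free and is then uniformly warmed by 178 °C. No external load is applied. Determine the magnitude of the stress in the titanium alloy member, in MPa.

The stainless steel has the larger α, so on heating it would change length more than the titanium alloy if both were free. The rigid plates force a common final length, so the stainless steel is put into compression and the titanium alloy into tension, with equal and opposite forces P (no external load).
Equating the net (thermal + elastic) strains gives |α₁ − α₂|·ΔT = P·[1/(A₁E₁) + 1/(A₂E₂)].
|α₁ − α₂|·ΔT = 6.7×10⁻⁶ × 178 = 0.001193.
1/(A₁E₁) + 1/(A₂E₂) = 1/(575×193×10³) + 1/(1475×118×10³) = 1.476×10⁻⁸ N⁻¹.
P = 0.001193 / 1.476×10⁻⁸ = 80820 N = 80.82 kN.
σ_{titanium alloy} = P/A₂ = 80820/1475 = 54.79 MPa, tensile.

σ ≈ 54.8 MPa (tensile)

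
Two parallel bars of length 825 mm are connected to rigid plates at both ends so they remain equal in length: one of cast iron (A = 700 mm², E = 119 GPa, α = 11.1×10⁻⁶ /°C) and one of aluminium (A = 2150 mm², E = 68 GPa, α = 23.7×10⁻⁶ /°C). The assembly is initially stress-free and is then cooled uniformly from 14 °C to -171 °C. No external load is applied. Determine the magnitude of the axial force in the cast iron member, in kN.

The aluminium has the larger α, so on cooling it would change length more than the cast iron if both were free. The rigid plates force a common final length, so the aluminium is put into tension and the cast iron into compression, with equal and opposite forces P (no external load).
Compatibility of the two members (thermal + elastic change equal): (α₁ − α₂)ΔT = P·[1/(A₁E₁) + 1/(A₂E₂)].
|α₁ − α₂|·ΔT = 12.6×10⁻⁶ × 185 = 0.002331.
1/(A₁E₁) + 1/(A₂E₂) = 1/(700×119×10³) + 1/(2150×68×10³) = 1.884×10⁻⁸ N⁻¹.
P = 0.002331 / 1.884×10⁻⁸ = 123700 N = 123.7 kN.

P ≈ 124 kN (compressive in the cast iron)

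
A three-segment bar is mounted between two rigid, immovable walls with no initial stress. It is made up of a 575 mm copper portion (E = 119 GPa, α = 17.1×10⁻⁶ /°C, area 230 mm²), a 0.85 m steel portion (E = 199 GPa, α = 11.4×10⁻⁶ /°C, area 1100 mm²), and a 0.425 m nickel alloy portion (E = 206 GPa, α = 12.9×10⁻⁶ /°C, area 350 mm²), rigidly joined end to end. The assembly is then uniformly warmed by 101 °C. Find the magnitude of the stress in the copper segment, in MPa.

If the supports were absent, the total length change would be Σ αᵢΔT Lᵢ = 17.1×10⁻⁶×101×575 + 11.4×10⁻⁶×101×850 + 12.9×10⁻⁶×101×425 = 2.526 mm.
The walls prevent any net length change, so an axial force P (same in every segment) develops. Compatibility: P · Σ Lᵢ/(AᵢEᵢ) = δ_free.
The series flexibility is Σ Lᵢ/(AᵢEᵢ) = 575/(230×119×10³) + 850/(1100×199×10³) + 425/(350×206×10³) = 3.079×10⁻⁵ mm/N.
P = 2.526 / 3.079×10⁻⁵ = 82030 N = 82.03 kN, compressive.
σ_{copper} = P / A = 82030 / 230 = 356.7 MPa.

σ ≈ 357 MPa (compressive)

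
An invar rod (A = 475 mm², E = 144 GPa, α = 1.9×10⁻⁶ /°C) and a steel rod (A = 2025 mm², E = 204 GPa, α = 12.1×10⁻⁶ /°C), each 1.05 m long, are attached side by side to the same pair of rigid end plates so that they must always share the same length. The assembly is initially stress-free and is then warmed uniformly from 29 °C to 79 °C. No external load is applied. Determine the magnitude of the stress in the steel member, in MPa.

Both members must finish at the same length. With the larger α, the steel tends to over-expand; the plates restrain it, putting the steel in compression and the invar in tension. With no external load the two internal forces are equal and opposite, magnitude P.
Setting the final lengths equal and cancelling L: (α₁ − α₂)ΔT = P/(A₁E₁) + P/(A₂E₂).
|α₁ − α₂|·ΔT = 10.2×10⁻⁶ × 50 = 0.00051.
1/(A₁E₁) + 1/(A₂E₂) = 1/(475×144×10³) + 1/(2025×204×10³) = 1.704×10⁻⁸ N⁻¹.
P = 0.00051 / 1.704×10⁻⁸ = 29930 N = 29.93 kN.
σ_{steel} = P/A₂ = 29930/2025 = 14.78 MPa, compressive.

σ ≈ 14.8 MPa (compressive)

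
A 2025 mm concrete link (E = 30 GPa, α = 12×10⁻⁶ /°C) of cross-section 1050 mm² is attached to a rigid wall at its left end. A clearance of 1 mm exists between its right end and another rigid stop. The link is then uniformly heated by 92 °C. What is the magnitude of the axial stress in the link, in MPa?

σ ≈ 18.3 MPa (compressive)

If the wall were absent the link would grow by αΔT L = 12×10⁻⁶ × 92 × 2025 = 2.236 mm.
After closing the 1 mm clearance, 2.236 − 1 = 1.236 mm of expansion remains to be suppressed by the wall.
That suppressed elongation corresponds to σ = E·Δ/L = 30×10³ × 1.236/2025 = 18.31 MPa.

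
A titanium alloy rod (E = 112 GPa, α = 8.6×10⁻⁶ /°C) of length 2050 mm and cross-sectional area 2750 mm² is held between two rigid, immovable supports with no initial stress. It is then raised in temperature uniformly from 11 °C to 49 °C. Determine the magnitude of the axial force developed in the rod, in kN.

P ≈ 101 kN (compressive)

Full restraint means ε = 0, so the stress is σ = EαΔT = 112×10³ × 8.6×10⁻⁶ × 38 = 36.6 MPa.
Axial force P = σA = 36.6 × 2750 = 100700 N = 100.7 kN, compressive.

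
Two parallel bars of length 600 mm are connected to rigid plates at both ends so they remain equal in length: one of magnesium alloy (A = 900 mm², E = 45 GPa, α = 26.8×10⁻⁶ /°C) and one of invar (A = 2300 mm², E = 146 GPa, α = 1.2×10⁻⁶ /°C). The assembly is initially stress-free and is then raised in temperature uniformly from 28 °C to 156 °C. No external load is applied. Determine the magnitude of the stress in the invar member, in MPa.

σ ≈ 51.5 MPa (tensile)

The magnesium alloy has the larger α, so on heating it would change length more than the invar if both were free. The rigid plates force a common final length, so the magnesium alloy is put into compression and the invar into tension, with equal and opposite forces P (no external load).
Equating the net (thermal + elastic) strains gives |α₁ − α₂|·ΔT = P·[1/(A₁E₁) + 1/(A₂E₂)].
|α₁ − α₂|·ΔT = 25.6×10⁻⁶ × 128 = 0.003277.
1/(A₁E₁) + 1/(A₂E₂) = 1/(900×45×10³) + 1/(2300×146×10³) = 2.767×10⁻⁸ N⁻¹.
So P = 0.003277 / 2.767×10⁻⁸ = 118.4 kN.
σ_{invar} = P/A₂ = 118400/2300 = 51.49 MPa, tensile.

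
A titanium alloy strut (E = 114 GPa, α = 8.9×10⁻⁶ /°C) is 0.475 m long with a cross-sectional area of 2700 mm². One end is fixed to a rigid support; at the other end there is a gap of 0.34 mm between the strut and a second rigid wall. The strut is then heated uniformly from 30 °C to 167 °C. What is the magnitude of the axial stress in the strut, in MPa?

If the wall were absent the strut would grow by αΔT L = 8.9×10⁻⁶ × 137 × 475 = 0.5792 mm.
This exceeds the 0.34 mm gap, so the wall pushes back. The portion of expansion that must be recovered elastically is δ_free − gap = 0.5792 − 0.34 = 0.2392 mm.
Compatibility: PL/(AE) = 0.2392 mm, so σ = P/A = E × (0.2392/475) = 57.4 MPa.

σ ≈ 57.4 MPa (compressive)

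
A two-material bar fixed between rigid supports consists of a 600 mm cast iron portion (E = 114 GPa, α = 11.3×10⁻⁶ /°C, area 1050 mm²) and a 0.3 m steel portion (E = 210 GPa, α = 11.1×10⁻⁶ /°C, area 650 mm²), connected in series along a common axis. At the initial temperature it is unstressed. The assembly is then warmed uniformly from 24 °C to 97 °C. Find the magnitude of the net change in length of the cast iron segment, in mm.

|ΔL| ≈ 0.0181 mm

Free thermal expansion of the whole bar: Σ αᵢΔT Lᵢ = 11.3×10⁻⁶×73×600 + 11.1×10⁻⁶×73×300 = 0.738 mm.
Since the ends are fixed, an axial force P builds up, equal in every segment, with P · Σ Lᵢ/(AᵢEᵢ) = δ_free.
Σ Lᵢ/(AᵢEᵢ) = 600/(1050×114×10³) + 300/(650×210×10³) = 7.21×10⁻⁶ mm/N.
Hence P = δ_free / Σ(L/AE) = 0.738/7.21×10⁻⁶ = 102.4 kN (compressive).
For the cast iron segment, free thermal change = 11.3×10⁻⁶×73×600 = 0.4949 mm and elastic change from P = 102400×600/(1050×114×10³) = 0.5131 mm; these oppose, so the net change is 0.0181 mm (segment shortens).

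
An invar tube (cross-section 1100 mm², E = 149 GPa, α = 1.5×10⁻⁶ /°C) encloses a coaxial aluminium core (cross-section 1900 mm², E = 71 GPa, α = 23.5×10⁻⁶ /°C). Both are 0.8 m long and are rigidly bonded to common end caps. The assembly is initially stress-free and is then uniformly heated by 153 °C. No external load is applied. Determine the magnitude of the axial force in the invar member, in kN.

The aluminium has the larger α, so on heating it would change length more than the invar if both were free. The rigid plates force a common final length, so the aluminium is put into compression and the invar into tension, with equal and opposite forces P (no external load).
Compatibility of the two members (thermal + elastic change equal): (α₁ − α₂)ΔT = P·[1/(A₁E₁) + 1/(A₂E₂)].
|α₁ − α₂|·ΔT = 22×10⁻⁶ × 153 = 0.003366.
1/(A₁E₁) + 1/(A₂E₂) = 1/(1100×149×10³) + 1/(1900×71×10³) = 1.351×10⁻⁸ N⁻¹.
P = 0.003366 / 1.351×10⁻⁸ = 249100 N = 249.1 kN.

P ≈ 249 kN (tensile in the invar)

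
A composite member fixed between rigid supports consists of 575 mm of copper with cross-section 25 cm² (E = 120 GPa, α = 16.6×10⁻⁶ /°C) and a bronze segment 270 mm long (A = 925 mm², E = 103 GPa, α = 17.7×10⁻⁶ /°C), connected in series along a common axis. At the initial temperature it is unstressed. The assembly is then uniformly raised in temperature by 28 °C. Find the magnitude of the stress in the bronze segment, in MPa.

Free thermal expansion of the whole bar: Σ αᵢΔT Lᵢ = 16.6×10⁻⁶×28×575 + 17.7×10⁻⁶×28×270 = 0.4011 mm.
The rigid supports impose zero overall length change; the single axial force P common to all segments must satisfy P Σ Lᵢ/(AᵢEᵢ) = δ_free.
Σ Lᵢ/(AᵢEᵢ) = 575/(2500×120×10³) + 270/(925×103×10³) = 4.751×10⁻⁶ mm/N.
P = 0.4011 / 4.751×10⁻⁶ = 84430 N = 84.43 kN, compressive.
σ_{bronze} = P / A = 84430 / 925 = 91.27 MPa.

σ ≈ 91.3 MPa (compressive)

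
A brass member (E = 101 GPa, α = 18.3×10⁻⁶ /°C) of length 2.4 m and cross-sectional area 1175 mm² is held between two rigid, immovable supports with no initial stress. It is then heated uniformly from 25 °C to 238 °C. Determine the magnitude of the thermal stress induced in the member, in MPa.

σ ≈ 394 MPa (compressive)

Because both ends are immovable the net strain is zero, and the suppressed thermal strain is αΔT = 18.3×10⁻⁶ × 213 = 3897.9×10⁻⁶.
Hence σ = E·αΔT = 101×10³ × 3897.9×10⁻⁶ = 393.7 MPa, compressive.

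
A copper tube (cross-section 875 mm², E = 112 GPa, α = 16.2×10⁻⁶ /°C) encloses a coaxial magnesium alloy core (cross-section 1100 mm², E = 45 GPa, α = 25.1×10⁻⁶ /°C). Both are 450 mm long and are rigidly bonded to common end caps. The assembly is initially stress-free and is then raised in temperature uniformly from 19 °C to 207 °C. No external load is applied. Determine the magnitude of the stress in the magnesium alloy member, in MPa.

σ ≈ 50 MPa (compressive)

Equilibrium of a rigid end plate with no external load gives equal and opposite internal forces ±P in the two members. Since α_{magnesium alloy} > α_{copper}, heating drives the magnesium alloy into compression and the copper into tension.
Equating the net (thermal + elastic) strains gives |α₁ − α₂|·ΔT = P·[1/(A₁E₁) + 1/(A₂E₂)].
|α₁ − α₂|·ΔT = 8.9×10⁻⁶ × 188 = 0.001673.
1/(A₁E₁) + 1/(A₂E₂) = 1/(875×112×10³) + 1/(1100×45×10³) = 3.041×10⁻⁸ N⁻¹.
So P = 0.001673 / 3.041×10⁻⁸ = 55.03 kN.
σ_{magnesium alloy} = P/A₂ = 55030/1100 = 50.03 MPa, compressive.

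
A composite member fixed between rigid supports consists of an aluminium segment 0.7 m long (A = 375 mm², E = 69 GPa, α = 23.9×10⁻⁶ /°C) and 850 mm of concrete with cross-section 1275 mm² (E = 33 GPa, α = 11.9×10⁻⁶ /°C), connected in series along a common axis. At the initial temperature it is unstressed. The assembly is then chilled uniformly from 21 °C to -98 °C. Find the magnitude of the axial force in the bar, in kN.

P ≈ 67.6 kN (tensile)

If the supports were absent, the total length change would be Σ αᵢΔT Lᵢ = 23.9×10⁻⁶×119×700 + 11.9×10⁻⁶×119×850 = 3.195 mm.
The rigid supports impose zero overall length change; the single axial force P common to all segments must satisfy P Σ Lᵢ/(AᵢEᵢ) = δ_free.
The series flexibility is Σ Lᵢ/(AᵢEᵢ) = 700/(375×69×10³) + 850/(1275×33×10³) = 4.726×10⁻⁵ mm/N.
Hence P = δ_free / Σ(L/AE) = 3.195/4.726×10⁻⁵ = 67.6 kN (tensile).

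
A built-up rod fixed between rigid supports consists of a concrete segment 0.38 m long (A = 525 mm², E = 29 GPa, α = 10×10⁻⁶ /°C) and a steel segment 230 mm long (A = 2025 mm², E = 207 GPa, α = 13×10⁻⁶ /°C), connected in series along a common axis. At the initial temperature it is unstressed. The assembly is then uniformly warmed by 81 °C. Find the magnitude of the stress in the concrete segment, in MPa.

With the walls removed the bar would change length by δ_free = Σ αᵢΔT Lᵢ = 10×10⁻⁶×81×380 + 13×10⁻⁶×81×230 = 0.55 mm.
Since the ends are fixed, an axial force P builds up, equal in every segment, with P · Σ Lᵢ/(AᵢEᵢ) = δ_free.
The series flexibility is Σ Lᵢ/(AᵢEᵢ) = 380/(525×29×10³) + 230/(2025×207×10³) = 2.551×10⁻⁵ mm/N.
P = 0.55 / 2.551×10⁻⁵ = 21560 N = 21.56 kN, compressive.
σ_{concrete} = P / A = 21560 / 525 = 41.07 MPa.

σ ≈ 41.1 MPa (compressive)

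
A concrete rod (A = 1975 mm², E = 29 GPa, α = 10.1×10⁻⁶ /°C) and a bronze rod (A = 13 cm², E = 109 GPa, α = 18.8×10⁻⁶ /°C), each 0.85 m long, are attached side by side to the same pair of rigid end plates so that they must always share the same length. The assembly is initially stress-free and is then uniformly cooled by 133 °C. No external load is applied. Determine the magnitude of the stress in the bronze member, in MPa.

Equilibrium of a rigid end plate with no external load gives equal and opposite internal forces ±P in the two members. Since α_{bronze} > α_{concrete}, cooling drives the bronze into tension and the concrete into compression.
Equating the net (thermal + elastic) strains gives |α₁ − α₂|·ΔT = P·[1/(A₁E₁) + 1/(A₂E₂)].
|α₁ − α₂|·ΔT = 8.7×10⁻⁶ × 133 = 0.001157.
1/(A₁E₁) + 1/(A₂E₂) = 1/(1975×29×10³) + 1/(1300×109×10³) = 2.452×10⁻⁸ N⁻¹.
So P = 0.001157 / 2.452×10⁻⁸ = 47.2 kN.
σ_{bronze} = P/A₂ = 47200/1300 = 36.3 MPa, tensile.

σ ≈ 36.3 MPa (tensile)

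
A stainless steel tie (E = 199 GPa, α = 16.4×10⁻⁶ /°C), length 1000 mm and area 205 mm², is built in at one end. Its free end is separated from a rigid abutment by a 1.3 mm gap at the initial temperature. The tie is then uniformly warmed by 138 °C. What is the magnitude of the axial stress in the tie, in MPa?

σ ≈ 192 MPa (compressive)

If the wall were absent the tie would grow by αΔT L = 16.4×10⁻⁶ × 138 × 1000 = 2.263 mm.
This exceeds the 1.3 mm gap, so the wall pushes back. The portion of expansion that must be recovered elastically is δ_free − gap = 2.263 − 1.3 = 0.9632 mm.
Compatibility: PL/(AE) = 0.9632 mm, so σ = P/A = E × (0.9632/1000) = 191.7 MPa.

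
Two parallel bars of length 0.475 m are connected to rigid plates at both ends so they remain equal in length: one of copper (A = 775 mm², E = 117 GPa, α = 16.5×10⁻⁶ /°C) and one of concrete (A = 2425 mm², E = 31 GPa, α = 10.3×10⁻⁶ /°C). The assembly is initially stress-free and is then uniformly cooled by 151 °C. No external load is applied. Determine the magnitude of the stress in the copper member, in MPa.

The copper has the larger α, so on cooling it would change length more than the concrete if both were free. The rigid plates force a common final length, so the copper is put into tension and the concrete into compression, with equal and opposite forces P (no external load).
Equating the net (thermal + elastic) strains gives |α₁ − α₂|·ΔT = P·[1/(A₁E₁) + 1/(A₂E₂)].
|α₁ − α₂|·ΔT = 6.2×10⁻⁶ × 151 = 0.0009362.
1/(A₁E₁) + 1/(A₂E₂) = 1/(775×117×10³) + 1/(2425×31×10³) = 2.433×10⁻⁸ N⁻¹.
So P = 0.0009362 / 2.433×10⁻⁸ = 38.48 kN.
σ_{copper} = P/A₁ = 38480/775 = 49.65 MPa, tensile.

σ ≈ 49.6 MPa (tensile)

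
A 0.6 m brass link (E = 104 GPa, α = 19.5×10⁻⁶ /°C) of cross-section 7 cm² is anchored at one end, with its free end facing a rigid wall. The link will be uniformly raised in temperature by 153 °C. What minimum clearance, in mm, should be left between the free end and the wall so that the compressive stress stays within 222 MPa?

g ≈ 0.509 mm

With no wall the link would lengthen by αΔT L = 19.5×10⁻⁶ × 153 × 600 = 1.79 mm.
At the allowable stress the elastic shortening the wall may impose is σL/E = 222 × 600 / (104×10³) = 1.281 mm.
The gap must absorb the remainder: g_min = 1.79 − 1.281 = 0.5093 mm.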